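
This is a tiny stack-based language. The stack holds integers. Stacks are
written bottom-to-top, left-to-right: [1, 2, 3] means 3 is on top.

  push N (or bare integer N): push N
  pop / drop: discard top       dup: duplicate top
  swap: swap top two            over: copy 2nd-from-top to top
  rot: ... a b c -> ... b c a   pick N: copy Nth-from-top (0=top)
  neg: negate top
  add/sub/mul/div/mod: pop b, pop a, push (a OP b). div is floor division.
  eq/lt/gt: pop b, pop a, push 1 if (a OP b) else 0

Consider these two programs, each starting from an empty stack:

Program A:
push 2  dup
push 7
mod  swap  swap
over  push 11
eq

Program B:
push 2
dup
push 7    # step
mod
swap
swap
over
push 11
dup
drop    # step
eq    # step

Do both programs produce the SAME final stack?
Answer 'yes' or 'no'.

Program A trace:
  After 'push 2': [2]
  After 'dup': [2, 2]
  After 'push 7': [2, 2, 7]
  After 'mod': [2, 2]
  After 'swap': [2, 2]
  After 'swap': [2, 2]
  After 'over': [2, 2, 2]
  After 'push 11': [2, 2, 2, 11]
  After 'eq': [2, 2, 0]
Program A final stack: [2, 2, 0]

Program B trace:
  After 'push 2': [2]
  After 'dup': [2, 2]
  After 'push 7': [2, 2, 7]
  After 'mod': [2, 2]
  After 'swap': [2, 2]
  After 'swap': [2, 2]
  After 'over': [2, 2, 2]
  After 'push 11': [2, 2, 2, 11]
  After 'dup': [2, 2, 2, 11, 11]
  After 'drop': [2, 2, 2, 11]
  After 'eq': [2, 2, 0]
Program B final stack: [2, 2, 0]
Same: yes

Answer: yes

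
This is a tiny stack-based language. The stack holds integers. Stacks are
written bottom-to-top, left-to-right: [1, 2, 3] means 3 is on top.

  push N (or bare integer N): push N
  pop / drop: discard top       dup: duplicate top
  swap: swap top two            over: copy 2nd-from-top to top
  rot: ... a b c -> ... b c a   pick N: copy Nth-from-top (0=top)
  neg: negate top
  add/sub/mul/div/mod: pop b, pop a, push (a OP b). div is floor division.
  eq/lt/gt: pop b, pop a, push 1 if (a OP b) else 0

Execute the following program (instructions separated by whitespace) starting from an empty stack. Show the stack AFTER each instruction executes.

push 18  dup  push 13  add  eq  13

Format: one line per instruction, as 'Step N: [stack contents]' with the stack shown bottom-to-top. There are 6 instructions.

Step 1: [18]
Step 2: [18, 18]
Step 3: [18, 18, 13]
Step 4: [18, 31]
Step 5: [0]
Step 6: [0, 13]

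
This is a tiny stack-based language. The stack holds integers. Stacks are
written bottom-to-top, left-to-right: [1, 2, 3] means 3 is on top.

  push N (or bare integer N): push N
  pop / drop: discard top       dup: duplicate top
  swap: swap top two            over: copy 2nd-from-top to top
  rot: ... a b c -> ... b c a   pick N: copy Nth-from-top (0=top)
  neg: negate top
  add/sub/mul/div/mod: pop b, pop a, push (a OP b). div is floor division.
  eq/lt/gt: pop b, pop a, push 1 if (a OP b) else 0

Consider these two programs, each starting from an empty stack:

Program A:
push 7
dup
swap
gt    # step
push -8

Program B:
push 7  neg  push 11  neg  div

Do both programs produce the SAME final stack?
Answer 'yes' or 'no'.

Answer: no

Derivation:
Program A trace:
  After 'push 7': [7]
  After 'dup': [7, 7]
  After 'swap': [7, 7]
  After 'gt': [0]
  After 'push -8': [0, -8]
Program A final stack: [0, -8]

Program B trace:
  After 'push 7': [7]
  After 'neg': [-7]
  After 'push 11': [-7, 11]
  After 'neg': [-7, -11]
  After 'div': [0]
Program B final stack: [0]
Same: no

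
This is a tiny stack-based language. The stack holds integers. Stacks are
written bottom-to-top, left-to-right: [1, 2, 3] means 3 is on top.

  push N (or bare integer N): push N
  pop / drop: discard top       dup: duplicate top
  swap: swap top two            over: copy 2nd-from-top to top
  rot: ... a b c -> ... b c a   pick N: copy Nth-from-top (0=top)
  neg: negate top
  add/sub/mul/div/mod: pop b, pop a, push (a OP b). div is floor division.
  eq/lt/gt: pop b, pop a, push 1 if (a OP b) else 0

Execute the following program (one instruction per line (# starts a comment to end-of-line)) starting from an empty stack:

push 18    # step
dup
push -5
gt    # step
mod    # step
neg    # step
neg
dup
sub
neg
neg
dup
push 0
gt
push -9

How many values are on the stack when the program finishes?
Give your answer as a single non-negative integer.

After 'push 18': stack = [18] (depth 1)
After 'dup': stack = [18, 18] (depth 2)
After 'push -5': stack = [18, 18, -5] (depth 3)
After 'gt': stack = [18, 1] (depth 2)
After 'mod': stack = [0] (depth 1)
After 'neg': stack = [0] (depth 1)
After 'neg': stack = [0] (depth 1)
After 'dup': stack = [0, 0] (depth 2)
After 'sub': stack = [0] (depth 1)
After 'neg': stack = [0] (depth 1)
After 'neg': stack = [0] (depth 1)
After 'dup': stack = [0, 0] (depth 2)
After 'push 0': stack = [0, 0, 0] (depth 3)
After 'gt': stack = [0, 0] (depth 2)
After 'push -9': stack = [0, 0, -9] (depth 3)

Answer: 3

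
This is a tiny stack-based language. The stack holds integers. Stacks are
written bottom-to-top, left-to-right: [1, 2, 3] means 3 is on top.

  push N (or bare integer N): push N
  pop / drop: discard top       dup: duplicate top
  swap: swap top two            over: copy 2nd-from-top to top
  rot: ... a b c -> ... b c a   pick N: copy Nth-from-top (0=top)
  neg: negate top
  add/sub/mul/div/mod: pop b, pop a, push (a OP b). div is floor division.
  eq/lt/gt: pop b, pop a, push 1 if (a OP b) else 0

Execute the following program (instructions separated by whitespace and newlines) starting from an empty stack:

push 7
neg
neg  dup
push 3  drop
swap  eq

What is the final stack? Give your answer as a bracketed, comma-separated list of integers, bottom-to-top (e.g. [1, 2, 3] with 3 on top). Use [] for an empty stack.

Answer: [1]

Derivation:
After 'push 7': [7]
After 'neg': [-7]
After 'neg': [7]
After 'dup': [7, 7]
After 'push 3': [7, 7, 3]
After 'drop': [7, 7]
After 'swap': [7, 7]
After 'eq': [1]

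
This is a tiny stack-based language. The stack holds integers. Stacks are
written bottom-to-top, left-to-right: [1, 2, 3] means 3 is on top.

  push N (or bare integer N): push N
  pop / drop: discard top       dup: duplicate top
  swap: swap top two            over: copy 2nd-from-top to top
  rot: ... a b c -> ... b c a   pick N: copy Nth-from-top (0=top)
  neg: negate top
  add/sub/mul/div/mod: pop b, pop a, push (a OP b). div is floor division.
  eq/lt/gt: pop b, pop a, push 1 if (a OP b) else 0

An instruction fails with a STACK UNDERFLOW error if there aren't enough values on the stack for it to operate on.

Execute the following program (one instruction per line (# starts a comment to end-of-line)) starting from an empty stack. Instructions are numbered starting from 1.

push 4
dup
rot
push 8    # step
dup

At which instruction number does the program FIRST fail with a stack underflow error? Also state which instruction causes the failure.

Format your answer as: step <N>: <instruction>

Step 1 ('push 4'): stack = [4], depth = 1
Step 2 ('dup'): stack = [4, 4], depth = 2
Step 3 ('rot'): needs 3 value(s) but depth is 2 — STACK UNDERFLOW

Answer: step 3: rot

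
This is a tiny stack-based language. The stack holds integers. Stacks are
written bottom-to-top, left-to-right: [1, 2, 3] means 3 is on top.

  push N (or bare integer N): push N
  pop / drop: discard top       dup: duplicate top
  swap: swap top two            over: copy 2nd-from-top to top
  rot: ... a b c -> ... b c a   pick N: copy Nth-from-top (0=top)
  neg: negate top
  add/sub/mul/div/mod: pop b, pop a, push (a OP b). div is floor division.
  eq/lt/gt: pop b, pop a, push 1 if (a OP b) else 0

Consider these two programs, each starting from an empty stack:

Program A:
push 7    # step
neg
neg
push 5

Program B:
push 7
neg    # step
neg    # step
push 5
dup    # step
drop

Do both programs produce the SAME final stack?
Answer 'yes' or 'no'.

Answer: yes

Derivation:
Program A trace:
  After 'push 7': [7]
  After 'neg': [-7]
  After 'neg': [7]
  After 'push 5': [7, 5]
Program A final stack: [7, 5]

Program B trace:
  After 'push 7': [7]
  After 'neg': [-7]
  After 'neg': [7]
  After 'push 5': [7, 5]
  After 'dup': [7, 5, 5]
  After 'drop': [7, 5]
Program B final stack: [7, 5]
Same: yes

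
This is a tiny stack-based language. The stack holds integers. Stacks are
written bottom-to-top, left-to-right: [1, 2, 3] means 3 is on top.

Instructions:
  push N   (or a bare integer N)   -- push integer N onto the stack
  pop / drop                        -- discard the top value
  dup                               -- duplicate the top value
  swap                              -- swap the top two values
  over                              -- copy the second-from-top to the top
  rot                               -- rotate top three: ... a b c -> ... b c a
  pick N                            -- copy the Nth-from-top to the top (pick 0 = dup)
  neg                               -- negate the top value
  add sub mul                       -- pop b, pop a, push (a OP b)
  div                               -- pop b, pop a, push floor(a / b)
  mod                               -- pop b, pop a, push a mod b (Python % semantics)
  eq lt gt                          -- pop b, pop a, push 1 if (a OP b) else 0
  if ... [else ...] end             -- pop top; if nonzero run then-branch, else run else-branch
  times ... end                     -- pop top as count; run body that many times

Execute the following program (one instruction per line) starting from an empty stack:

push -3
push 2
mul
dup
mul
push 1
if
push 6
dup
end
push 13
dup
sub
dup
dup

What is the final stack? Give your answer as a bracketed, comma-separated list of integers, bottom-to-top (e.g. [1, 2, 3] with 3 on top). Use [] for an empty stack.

After 'push -3': [-3]
After 'push 2': [-3, 2]
After 'mul': [-6]
After 'dup': [-6, -6]
After 'mul': [36]
After 'push 1': [36, 1]
After 'if': [36]
After 'push 6': [36, 6]
After 'dup': [36, 6, 6]
After 'push 13': [36, 6, 6, 13]
After 'dup': [36, 6, 6, 13, 13]
After 'sub': [36, 6, 6, 0]
After 'dup': [36, 6, 6, 0, 0]
After 'dup': [36, 6, 6, 0, 0, 0]

Answer: [36, 6, 6, 0, 0, 0]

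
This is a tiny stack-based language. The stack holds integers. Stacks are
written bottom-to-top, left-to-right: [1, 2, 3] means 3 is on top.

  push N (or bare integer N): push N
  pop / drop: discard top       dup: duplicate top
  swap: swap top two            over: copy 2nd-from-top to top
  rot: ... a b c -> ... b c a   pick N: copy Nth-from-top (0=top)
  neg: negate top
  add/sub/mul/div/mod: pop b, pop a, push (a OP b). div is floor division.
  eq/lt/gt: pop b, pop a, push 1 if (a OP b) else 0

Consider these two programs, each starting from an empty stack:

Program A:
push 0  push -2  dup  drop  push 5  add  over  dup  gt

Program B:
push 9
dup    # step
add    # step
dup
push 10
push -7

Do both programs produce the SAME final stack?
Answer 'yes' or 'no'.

Program A trace:
  After 'push 0': [0]
  After 'push -2': [0, -2]
  After 'dup': [0, -2, -2]
  After 'drop': [0, -2]
  After 'push 5': [0, -2, 5]
  After 'add': [0, 3]
  After 'over': [0, 3, 0]
  After 'dup': [0, 3, 0, 0]
  After 'gt': [0, 3, 0]
Program A final stack: [0, 3, 0]

Program B trace:
  After 'push 9': [9]
  After 'dup': [9, 9]
  After 'add': [18]
  After 'dup': [18, 18]
  After 'push 10': [18, 18, 10]
  After 'push -7': [18, 18, 10, -7]
Program B final stack: [18, 18, 10, -7]
Same: no

Answer: no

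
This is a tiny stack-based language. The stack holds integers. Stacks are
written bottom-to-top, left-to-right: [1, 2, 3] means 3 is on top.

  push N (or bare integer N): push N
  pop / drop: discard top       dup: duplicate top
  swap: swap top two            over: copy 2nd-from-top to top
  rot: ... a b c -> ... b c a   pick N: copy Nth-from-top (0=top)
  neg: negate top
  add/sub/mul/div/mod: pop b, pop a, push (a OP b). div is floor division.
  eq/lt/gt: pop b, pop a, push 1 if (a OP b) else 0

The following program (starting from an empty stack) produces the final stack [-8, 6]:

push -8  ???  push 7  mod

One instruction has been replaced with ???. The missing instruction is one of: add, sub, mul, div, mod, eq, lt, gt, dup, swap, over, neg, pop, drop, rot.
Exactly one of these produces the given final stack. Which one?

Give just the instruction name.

Stack before ???: [-8]
Stack after ???:  [-8, -8]
The instruction that transforms [-8] -> [-8, -8] is: dup

Answer: dup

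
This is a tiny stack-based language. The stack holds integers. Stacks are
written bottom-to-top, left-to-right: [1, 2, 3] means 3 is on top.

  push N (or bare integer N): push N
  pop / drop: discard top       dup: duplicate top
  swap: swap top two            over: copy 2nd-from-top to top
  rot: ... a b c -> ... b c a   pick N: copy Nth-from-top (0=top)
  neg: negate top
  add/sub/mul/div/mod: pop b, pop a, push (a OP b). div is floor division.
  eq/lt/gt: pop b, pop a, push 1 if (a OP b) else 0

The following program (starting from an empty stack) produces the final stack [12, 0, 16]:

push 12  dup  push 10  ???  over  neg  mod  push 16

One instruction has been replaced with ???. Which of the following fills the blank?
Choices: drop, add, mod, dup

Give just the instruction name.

Stack before ???: [12, 12, 10]
Stack after ???:  [12, 12]
Checking each choice:
  drop: MATCH
  add: produces [12, -2, 16]
  mod: produces [12, -10, 16]
  dup: produces [12, 12, 10, 0, 16]


Answer: drop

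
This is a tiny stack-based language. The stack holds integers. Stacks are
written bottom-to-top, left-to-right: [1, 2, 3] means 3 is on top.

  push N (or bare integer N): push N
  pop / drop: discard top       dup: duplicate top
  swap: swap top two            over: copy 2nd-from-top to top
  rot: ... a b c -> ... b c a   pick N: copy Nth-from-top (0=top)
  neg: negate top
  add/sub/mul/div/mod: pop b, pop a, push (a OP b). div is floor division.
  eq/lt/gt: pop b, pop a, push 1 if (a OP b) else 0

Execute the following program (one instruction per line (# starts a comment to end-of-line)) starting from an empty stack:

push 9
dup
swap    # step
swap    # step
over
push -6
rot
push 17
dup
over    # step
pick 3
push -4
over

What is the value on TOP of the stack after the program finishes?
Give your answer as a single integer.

After 'push 9': [9]
After 'dup': [9, 9]
After 'swap': [9, 9]
After 'swap': [9, 9]
After 'over': [9, 9, 9]
After 'push -6': [9, 9, 9, -6]
After 'rot': [9, 9, -6, 9]
After 'push 17': [9, 9, -6, 9, 17]
After 'dup': [9, 9, -6, 9, 17, 17]
After 'over': [9, 9, -6, 9, 17, 17, 17]
After 'pick 3': [9, 9, -6, 9, 17, 17, 17, 9]
After 'push -4': [9, 9, -6, 9, 17, 17, 17, 9, -4]
After 'over': [9, 9, -6, 9, 17, 17, 17, 9, -4, 9]

Answer: 9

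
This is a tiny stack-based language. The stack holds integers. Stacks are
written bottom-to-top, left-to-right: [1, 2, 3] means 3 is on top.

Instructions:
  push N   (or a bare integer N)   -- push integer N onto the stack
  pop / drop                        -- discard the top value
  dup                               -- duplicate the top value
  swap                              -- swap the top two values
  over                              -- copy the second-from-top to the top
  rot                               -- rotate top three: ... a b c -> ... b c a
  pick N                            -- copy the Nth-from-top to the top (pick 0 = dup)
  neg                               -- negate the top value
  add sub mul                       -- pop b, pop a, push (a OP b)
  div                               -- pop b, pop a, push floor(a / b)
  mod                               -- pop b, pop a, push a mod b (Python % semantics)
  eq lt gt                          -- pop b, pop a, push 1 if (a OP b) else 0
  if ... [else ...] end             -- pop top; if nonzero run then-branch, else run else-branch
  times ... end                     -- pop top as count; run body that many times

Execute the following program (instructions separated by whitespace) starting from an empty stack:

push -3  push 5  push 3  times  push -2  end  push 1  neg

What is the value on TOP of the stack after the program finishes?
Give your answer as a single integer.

Answer: -1

Derivation:
After 'push -3': [-3]
After 'push 5': [-3, 5]
After 'push 3': [-3, 5, 3]
After 'times': [-3, 5]
After 'push -2': [-3, 5, -2]
After 'push -2': [-3, 5, -2, -2]
After 'push -2': [-3, 5, -2, -2, -2]
After 'push 1': [-3, 5, -2, -2, -2, 1]
After 'neg': [-3, 5, -2, -2, -2, -1]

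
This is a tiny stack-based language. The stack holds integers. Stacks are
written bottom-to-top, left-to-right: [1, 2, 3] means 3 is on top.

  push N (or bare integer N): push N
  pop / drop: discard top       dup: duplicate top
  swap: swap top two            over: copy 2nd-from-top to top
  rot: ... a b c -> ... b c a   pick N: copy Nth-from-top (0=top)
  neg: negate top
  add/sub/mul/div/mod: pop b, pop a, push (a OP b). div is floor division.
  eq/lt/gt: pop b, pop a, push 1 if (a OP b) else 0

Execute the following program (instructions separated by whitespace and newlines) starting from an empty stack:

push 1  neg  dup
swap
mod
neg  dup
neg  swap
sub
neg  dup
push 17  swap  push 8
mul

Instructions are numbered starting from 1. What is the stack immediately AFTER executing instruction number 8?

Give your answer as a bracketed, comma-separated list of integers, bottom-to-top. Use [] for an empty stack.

Answer: [0, 0]

Derivation:
Step 1 ('push 1'): [1]
Step 2 ('neg'): [-1]
Step 3 ('dup'): [-1, -1]
Step 4 ('swap'): [-1, -1]
Step 5 ('mod'): [0]
Step 6 ('neg'): [0]
Step 7 ('dup'): [0, 0]
Step 8 ('neg'): [0, 0]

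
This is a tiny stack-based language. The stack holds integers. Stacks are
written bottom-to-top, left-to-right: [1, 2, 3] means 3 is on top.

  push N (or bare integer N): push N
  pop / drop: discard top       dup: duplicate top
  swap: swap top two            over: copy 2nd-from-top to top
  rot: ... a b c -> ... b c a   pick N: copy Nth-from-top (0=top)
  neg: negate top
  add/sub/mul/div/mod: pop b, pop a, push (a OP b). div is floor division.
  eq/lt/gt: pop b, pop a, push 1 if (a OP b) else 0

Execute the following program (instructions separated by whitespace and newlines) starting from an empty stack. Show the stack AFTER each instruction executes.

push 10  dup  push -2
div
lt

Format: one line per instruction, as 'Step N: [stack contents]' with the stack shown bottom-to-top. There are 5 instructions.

Step 1: [10]
Step 2: [10, 10]
Step 3: [10, 10, -2]
Step 4: [10, -5]
Step 5: [0]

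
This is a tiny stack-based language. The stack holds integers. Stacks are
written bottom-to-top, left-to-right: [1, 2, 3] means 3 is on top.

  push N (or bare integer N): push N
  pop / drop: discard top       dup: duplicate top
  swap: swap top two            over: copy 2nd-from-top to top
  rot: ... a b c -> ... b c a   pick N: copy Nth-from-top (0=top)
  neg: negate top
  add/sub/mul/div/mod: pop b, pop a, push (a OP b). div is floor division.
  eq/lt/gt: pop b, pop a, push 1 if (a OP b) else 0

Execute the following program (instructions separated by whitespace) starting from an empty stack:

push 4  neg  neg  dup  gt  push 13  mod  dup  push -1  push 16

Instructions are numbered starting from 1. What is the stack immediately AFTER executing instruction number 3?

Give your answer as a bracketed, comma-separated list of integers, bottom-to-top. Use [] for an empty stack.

Answer: [4]

Derivation:
Step 1 ('push 4'): [4]
Step 2 ('neg'): [-4]
Step 3 ('neg'): [4]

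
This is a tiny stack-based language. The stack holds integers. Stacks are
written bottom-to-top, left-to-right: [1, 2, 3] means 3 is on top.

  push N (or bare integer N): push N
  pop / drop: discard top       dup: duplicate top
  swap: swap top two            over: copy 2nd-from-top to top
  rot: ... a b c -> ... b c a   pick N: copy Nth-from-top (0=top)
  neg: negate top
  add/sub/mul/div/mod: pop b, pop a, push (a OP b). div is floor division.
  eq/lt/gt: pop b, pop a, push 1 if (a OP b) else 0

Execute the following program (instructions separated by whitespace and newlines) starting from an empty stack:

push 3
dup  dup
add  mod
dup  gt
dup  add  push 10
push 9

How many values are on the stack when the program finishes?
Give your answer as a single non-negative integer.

Answer: 3

Derivation:
After 'push 3': stack = [3] (depth 1)
After 'dup': stack = [3, 3] (depth 2)
After 'dup': stack = [3, 3, 3] (depth 3)
After 'add': stack = [3, 6] (depth 2)
After 'mod': stack = [3] (depth 1)
After 'dup': stack = [3, 3] (depth 2)
After 'gt': stack = [0] (depth 1)
After 'dup': stack = [0, 0] (depth 2)
After 'add': stack = [0] (depth 1)
After 'push 10': stack = [0, 10] (depth 2)
After 'push 9': stack = [0, 10, 9] (depth 3)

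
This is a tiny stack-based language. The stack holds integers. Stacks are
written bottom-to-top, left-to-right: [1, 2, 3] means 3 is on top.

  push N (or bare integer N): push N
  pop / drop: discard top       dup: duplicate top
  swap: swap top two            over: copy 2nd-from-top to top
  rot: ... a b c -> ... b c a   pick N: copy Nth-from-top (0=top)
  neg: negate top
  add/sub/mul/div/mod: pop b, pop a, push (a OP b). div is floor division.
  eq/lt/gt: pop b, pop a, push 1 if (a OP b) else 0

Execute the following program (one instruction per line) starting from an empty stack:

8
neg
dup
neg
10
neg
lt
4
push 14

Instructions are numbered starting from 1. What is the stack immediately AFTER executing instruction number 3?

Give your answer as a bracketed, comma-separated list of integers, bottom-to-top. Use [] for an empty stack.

Answer: [-8, -8]

Derivation:
Step 1 ('8'): [8]
Step 2 ('neg'): [-8]
Step 3 ('dup'): [-8, -8]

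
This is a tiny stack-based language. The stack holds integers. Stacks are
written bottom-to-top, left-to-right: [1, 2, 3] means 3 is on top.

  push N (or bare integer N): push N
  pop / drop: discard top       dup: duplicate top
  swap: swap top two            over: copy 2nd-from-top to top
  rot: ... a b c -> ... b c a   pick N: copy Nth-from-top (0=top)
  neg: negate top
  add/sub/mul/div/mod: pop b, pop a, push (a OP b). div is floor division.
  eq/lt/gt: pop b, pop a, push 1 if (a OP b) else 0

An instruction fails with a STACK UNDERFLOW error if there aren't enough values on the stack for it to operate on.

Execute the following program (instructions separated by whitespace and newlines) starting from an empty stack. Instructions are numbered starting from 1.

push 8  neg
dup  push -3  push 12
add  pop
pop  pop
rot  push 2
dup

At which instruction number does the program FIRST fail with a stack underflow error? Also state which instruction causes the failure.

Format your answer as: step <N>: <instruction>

Answer: step 10: rot

Derivation:
Step 1 ('push 8'): stack = [8], depth = 1
Step 2 ('neg'): stack = [-8], depth = 1
Step 3 ('dup'): stack = [-8, -8], depth = 2
Step 4 ('push -3'): stack = [-8, -8, -3], depth = 3
Step 5 ('push 12'): stack = [-8, -8, -3, 12], depth = 4
Step 6 ('add'): stack = [-8, -8, 9], depth = 3
Step 7 ('pop'): stack = [-8, -8], depth = 2
Step 8 ('pop'): stack = [-8], depth = 1
Step 9 ('pop'): stack = [], depth = 0
Step 10 ('rot'): needs 3 value(s) but depth is 0 — STACK UNDERFLOW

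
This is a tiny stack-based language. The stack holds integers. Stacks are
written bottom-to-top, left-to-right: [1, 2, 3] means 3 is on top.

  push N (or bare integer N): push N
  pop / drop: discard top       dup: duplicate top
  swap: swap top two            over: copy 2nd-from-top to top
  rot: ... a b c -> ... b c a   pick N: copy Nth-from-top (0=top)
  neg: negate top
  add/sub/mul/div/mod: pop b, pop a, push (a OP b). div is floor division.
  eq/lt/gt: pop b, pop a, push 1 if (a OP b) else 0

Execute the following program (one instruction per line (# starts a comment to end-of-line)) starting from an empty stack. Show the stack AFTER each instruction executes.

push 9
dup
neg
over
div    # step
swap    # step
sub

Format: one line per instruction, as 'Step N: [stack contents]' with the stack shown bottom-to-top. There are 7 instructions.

Step 1: [9]
Step 2: [9, 9]
Step 3: [9, -9]
Step 4: [9, -9, 9]
Step 5: [9, -1]
Step 6: [-1, 9]
Step 7: [-10]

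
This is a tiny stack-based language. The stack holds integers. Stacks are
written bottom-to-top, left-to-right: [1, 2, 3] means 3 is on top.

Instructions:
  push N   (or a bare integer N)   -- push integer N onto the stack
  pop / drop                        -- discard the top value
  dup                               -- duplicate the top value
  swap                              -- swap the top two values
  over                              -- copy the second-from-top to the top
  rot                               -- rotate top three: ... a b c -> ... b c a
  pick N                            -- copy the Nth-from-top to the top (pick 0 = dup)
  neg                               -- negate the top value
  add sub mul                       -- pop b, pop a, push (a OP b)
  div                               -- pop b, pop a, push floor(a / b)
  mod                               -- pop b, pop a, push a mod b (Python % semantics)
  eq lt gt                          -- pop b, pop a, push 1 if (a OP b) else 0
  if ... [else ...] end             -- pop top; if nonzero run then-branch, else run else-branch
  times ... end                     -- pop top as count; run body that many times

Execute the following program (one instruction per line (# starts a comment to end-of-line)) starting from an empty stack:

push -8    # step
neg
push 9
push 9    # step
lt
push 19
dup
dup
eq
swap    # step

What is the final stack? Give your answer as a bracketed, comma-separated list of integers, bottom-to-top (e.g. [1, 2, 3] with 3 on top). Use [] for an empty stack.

After 'push -8': [-8]
After 'neg': [8]
After 'push 9': [8, 9]
After 'push 9': [8, 9, 9]
After 'lt': [8, 0]
After 'push 19': [8, 0, 19]
After 'dup': [8, 0, 19, 19]
After 'dup': [8, 0, 19, 19, 19]
After 'eq': [8, 0, 19, 1]
After 'swap': [8, 0, 1, 19]

Answer: [8, 0, 1, 19]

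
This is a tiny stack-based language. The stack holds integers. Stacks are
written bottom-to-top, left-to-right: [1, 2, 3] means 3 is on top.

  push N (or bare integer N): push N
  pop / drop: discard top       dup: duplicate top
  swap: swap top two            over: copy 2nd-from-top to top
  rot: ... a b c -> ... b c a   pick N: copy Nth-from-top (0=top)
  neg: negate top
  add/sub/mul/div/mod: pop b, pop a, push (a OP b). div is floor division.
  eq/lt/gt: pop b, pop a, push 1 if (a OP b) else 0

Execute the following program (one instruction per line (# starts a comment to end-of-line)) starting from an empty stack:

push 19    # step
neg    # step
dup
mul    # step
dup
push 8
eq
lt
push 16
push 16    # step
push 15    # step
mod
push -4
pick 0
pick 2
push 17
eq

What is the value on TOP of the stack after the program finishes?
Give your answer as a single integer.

After 'push 19': [19]
After 'neg': [-19]
After 'dup': [-19, -19]
After 'mul': [361]
After 'dup': [361, 361]
After 'push 8': [361, 361, 8]
After 'eq': [361, 0]
After 'lt': [0]
After 'push 16': [0, 16]
After 'push 16': [0, 16, 16]
After 'push 15': [0, 16, 16, 15]
After 'mod': [0, 16, 1]
After 'push -4': [0, 16, 1, -4]
After 'pick 0': [0, 16, 1, -4, -4]
After 'pick 2': [0, 16, 1, -4, -4, 1]
After 'push 17': [0, 16, 1, -4, -4, 1, 17]
After 'eq': [0, 16, 1, -4, -4, 0]

Answer: 0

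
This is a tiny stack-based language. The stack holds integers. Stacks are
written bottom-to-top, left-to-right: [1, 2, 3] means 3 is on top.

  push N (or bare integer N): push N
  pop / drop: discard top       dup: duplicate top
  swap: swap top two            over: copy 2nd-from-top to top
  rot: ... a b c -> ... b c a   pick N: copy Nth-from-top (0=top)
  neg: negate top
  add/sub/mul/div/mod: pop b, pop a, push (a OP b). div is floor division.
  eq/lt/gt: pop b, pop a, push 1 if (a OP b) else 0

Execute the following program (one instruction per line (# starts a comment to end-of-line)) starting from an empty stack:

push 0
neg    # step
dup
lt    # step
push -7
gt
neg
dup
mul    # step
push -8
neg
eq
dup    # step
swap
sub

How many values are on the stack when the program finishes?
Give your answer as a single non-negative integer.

Answer: 1

Derivation:
After 'push 0': stack = [0] (depth 1)
After 'neg': stack = [0] (depth 1)
After 'dup': stack = [0, 0] (depth 2)
After 'lt': stack = [0] (depth 1)
After 'push -7': stack = [0, -7] (depth 2)
After 'gt': stack = [1] (depth 1)
After 'neg': stack = [-1] (depth 1)
After 'dup': stack = [-1, -1] (depth 2)
After 'mul': stack = [1] (depth 1)
After 'push -8': stack = [1, -8] (depth 2)
After 'neg': stack = [1, 8] (depth 2)
After 'eq': stack = [0] (depth 1)
After 'dup': stack = [0, 0] (depth 2)
After 'swap': stack = [0, 0] (depth 2)
After 'sub': stack = [0] (depth 1)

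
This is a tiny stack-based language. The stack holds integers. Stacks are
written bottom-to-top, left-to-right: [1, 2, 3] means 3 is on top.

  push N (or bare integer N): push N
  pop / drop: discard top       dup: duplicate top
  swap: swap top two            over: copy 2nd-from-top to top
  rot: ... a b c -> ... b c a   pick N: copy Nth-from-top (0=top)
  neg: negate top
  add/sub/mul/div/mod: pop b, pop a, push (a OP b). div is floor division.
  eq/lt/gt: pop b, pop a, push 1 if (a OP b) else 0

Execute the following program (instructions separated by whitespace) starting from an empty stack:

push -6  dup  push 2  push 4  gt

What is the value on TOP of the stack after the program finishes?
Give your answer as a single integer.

After 'push -6': [-6]
After 'dup': [-6, -6]
After 'push 2': [-6, -6, 2]
After 'push 4': [-6, -6, 2, 4]
After 'gt': [-6, -6, 0]

Answer: 0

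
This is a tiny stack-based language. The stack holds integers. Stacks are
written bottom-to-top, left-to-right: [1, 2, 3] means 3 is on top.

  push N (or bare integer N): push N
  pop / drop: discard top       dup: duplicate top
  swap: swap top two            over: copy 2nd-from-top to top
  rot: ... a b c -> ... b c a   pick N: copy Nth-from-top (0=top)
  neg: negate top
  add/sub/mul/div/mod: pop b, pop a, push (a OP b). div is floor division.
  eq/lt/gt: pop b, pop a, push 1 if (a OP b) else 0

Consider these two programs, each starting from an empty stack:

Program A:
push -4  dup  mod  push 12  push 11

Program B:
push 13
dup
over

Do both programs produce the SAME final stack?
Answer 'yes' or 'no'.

Program A trace:
  After 'push -4': [-4]
  After 'dup': [-4, -4]
  After 'mod': [0]
  After 'push 12': [0, 12]
  After 'push 11': [0, 12, 11]
Program A final stack: [0, 12, 11]

Program B trace:
  After 'push 13': [13]
  After 'dup': [13, 13]
  After 'over': [13, 13, 13]
Program B final stack: [13, 13, 13]
Same: no

Answer: no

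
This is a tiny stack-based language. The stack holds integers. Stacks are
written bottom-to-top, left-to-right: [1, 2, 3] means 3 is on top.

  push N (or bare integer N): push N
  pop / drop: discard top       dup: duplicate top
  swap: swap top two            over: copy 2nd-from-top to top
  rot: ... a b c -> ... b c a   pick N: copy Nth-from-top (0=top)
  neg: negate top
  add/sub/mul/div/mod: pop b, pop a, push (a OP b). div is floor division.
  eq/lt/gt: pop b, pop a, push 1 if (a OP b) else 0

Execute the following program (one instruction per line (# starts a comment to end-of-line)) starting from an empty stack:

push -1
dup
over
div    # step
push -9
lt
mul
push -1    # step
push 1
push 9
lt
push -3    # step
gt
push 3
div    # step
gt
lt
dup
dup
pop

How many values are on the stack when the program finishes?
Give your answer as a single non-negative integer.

Answer: 2

Derivation:
After 'push -1': stack = [-1] (depth 1)
After 'dup': stack = [-1, -1] (depth 2)
After 'over': stack = [-1, -1, -1] (depth 3)
After 'div': stack = [-1, 1] (depth 2)
After 'push -9': stack = [-1, 1, -9] (depth 3)
After 'lt': stack = [-1, 0] (depth 2)
After 'mul': stack = [0] (depth 1)
After 'push -1': stack = [0, -1] (depth 2)
After 'push 1': stack = [0, -1, 1] (depth 3)
After 'push 9': stack = [0, -1, 1, 9] (depth 4)
After 'lt': stack = [0, -1, 1] (depth 3)
After 'push -3': stack = [0, -1, 1, -3] (depth 4)
After 'gt': stack = [0, -1, 1] (depth 3)
After 'push 3': stack = [0, -1, 1, 3] (depth 4)
After 'div': stack = [0, -1, 0] (depth 3)
After 'gt': stack = [0, 0] (depth 2)
After 'lt': stack = [0] (depth 1)
After 'dup': stack = [0, 0] (depth 2)
After 'dup': stack = [0, 0, 0] (depth 3)
After 'pop': stack = [0, 0] (depth 2)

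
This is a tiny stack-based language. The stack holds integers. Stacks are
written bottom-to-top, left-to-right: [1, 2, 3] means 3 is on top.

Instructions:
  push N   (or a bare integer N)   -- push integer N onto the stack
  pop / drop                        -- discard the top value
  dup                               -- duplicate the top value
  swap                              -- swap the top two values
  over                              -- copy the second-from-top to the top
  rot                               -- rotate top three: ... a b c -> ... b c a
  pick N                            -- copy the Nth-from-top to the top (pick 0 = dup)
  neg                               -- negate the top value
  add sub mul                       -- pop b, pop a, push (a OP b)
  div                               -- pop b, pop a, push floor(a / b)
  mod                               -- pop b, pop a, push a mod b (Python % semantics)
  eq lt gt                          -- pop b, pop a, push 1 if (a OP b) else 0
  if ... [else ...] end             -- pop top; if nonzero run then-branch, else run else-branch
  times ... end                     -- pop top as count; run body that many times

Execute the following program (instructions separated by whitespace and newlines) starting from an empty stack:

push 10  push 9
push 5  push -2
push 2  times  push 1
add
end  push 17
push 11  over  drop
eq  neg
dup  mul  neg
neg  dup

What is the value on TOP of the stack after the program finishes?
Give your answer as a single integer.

After 'push 10': [10]
After 'push 9': [10, 9]
After 'push 5': [10, 9, 5]
After 'push -2': [10, 9, 5, -2]
After 'push 2': [10, 9, 5, -2, 2]
After 'times': [10, 9, 5, -2]
After 'push 1': [10, 9, 5, -2, 1]
After 'add': [10, 9, 5, -1]
After 'push 1': [10, 9, 5, -1, 1]
After 'add': [10, 9, 5, 0]
  ...
After 'push 11': [10, 9, 5, 0, 17, 11]
After 'over': [10, 9, 5, 0, 17, 11, 17]
After 'drop': [10, 9, 5, 0, 17, 11]
After 'eq': [10, 9, 5, 0, 0]
After 'neg': [10, 9, 5, 0, 0]
After 'dup': [10, 9, 5, 0, 0, 0]
After 'mul': [10, 9, 5, 0, 0]
After 'neg': [10, 9, 5, 0, 0]
After 'neg': [10, 9, 5, 0, 0]
After 'dup': [10, 9, 5, 0, 0, 0]

Answer: 0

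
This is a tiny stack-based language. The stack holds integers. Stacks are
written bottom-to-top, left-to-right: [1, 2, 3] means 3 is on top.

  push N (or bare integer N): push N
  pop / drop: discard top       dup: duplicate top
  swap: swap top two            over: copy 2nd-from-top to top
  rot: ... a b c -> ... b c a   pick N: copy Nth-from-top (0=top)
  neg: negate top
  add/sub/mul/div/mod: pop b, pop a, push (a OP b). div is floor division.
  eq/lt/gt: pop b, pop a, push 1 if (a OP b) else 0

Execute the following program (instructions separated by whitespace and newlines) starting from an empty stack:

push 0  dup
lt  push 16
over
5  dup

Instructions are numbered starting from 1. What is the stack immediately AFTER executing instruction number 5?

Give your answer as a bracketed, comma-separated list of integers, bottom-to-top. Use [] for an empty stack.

Answer: [0, 16, 0]

Derivation:
Step 1 ('push 0'): [0]
Step 2 ('dup'): [0, 0]
Step 3 ('lt'): [0]
Step 4 ('push 16'): [0, 16]
Step 5 ('over'): [0, 16, 0]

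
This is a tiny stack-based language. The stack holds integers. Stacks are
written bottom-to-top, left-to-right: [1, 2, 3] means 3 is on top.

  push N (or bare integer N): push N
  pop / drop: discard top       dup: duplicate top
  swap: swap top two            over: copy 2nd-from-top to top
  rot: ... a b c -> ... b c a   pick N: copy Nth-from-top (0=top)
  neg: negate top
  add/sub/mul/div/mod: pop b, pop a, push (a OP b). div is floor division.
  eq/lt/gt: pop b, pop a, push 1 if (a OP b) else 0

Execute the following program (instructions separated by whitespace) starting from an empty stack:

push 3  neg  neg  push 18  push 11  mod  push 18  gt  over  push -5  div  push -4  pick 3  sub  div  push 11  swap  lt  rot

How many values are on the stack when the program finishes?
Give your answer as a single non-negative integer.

After 'push 3': stack = [3] (depth 1)
After 'neg': stack = [-3] (depth 1)
After 'neg': stack = [3] (depth 1)
After 'push 18': stack = [3, 18] (depth 2)
After 'push 11': stack = [3, 18, 11] (depth 3)
After 'mod': stack = [3, 7] (depth 2)
After 'push 18': stack = [3, 7, 18] (depth 3)
After 'gt': stack = [3, 0] (depth 2)
After 'over': stack = [3, 0, 3] (depth 3)
After 'push -5': stack = [3, 0, 3, -5] (depth 4)
After 'div': stack = [3, 0, -1] (depth 3)
After 'push -4': stack = [3, 0, -1, -4] (depth 4)
After 'pick 3': stack = [3, 0, -1, -4, 3] (depth 5)
After 'sub': stack = [3, 0, -1, -7] (depth 4)
After 'div': stack = [3, 0, 0] (depth 3)
After 'push 11': stack = [3, 0, 0, 11] (depth 4)
After 'swap': stack = [3, 0, 11, 0] (depth 4)
After 'lt': stack = [3, 0, 0] (depth 3)
After 'rot': stack = [0, 0, 3] (depth 3)

Answer: 3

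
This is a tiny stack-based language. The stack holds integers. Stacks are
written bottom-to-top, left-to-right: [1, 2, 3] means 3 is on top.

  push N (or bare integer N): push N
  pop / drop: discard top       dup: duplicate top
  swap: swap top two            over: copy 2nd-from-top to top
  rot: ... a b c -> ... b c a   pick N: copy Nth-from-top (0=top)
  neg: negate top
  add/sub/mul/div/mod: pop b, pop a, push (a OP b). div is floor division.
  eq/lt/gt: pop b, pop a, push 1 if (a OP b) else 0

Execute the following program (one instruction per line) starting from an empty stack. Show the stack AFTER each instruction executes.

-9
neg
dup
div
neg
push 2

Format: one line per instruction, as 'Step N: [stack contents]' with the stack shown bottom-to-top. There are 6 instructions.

Step 1: [-9]
Step 2: [9]
Step 3: [9, 9]
Step 4: [1]
Step 5: [-1]
Step 6: [-1, 2]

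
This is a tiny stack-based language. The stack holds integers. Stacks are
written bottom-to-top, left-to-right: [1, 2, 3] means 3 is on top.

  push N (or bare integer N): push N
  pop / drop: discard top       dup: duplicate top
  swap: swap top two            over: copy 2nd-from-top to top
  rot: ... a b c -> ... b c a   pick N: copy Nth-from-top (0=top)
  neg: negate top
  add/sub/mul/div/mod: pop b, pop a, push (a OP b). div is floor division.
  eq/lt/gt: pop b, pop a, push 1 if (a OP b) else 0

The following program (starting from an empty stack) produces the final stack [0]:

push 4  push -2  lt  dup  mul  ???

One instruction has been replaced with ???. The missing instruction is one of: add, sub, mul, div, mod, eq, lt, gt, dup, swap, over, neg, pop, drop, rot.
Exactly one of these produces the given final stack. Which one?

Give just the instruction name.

Answer: neg

Derivation:
Stack before ???: [0]
Stack after ???:  [0]
The instruction that transforms [0] -> [0] is: neg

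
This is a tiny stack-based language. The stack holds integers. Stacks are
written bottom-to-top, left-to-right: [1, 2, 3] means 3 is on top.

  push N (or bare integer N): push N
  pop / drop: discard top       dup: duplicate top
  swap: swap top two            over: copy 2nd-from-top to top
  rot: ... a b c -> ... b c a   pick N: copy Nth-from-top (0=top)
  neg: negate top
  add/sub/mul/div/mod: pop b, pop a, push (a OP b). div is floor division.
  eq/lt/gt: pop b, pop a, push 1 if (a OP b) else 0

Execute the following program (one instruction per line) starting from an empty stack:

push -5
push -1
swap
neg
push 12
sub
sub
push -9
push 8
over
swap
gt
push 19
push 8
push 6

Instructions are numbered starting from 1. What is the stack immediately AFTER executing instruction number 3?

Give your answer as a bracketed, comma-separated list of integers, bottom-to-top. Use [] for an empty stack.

Answer: [-1, -5]

Derivation:
Step 1 ('push -5'): [-5]
Step 2 ('push -1'): [-5, -1]
Step 3 ('swap'): [-1, -5]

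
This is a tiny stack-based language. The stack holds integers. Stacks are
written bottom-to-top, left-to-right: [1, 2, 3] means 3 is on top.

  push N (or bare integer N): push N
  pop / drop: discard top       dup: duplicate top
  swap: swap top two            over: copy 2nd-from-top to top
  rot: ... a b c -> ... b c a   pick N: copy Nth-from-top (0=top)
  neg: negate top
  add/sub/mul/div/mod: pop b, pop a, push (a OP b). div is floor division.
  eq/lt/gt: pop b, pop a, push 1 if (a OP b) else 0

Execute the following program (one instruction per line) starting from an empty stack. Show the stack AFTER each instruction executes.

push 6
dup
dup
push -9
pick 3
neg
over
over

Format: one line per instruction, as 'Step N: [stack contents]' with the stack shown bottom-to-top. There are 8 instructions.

Step 1: [6]
Step 2: [6, 6]
Step 3: [6, 6, 6]
Step 4: [6, 6, 6, -9]
Step 5: [6, 6, 6, -9, 6]
Step 6: [6, 6, 6, -9, -6]
Step 7: [6, 6, 6, -9, -6, -9]
Step 8: [6, 6, 6, -9, -6, -9, -6]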